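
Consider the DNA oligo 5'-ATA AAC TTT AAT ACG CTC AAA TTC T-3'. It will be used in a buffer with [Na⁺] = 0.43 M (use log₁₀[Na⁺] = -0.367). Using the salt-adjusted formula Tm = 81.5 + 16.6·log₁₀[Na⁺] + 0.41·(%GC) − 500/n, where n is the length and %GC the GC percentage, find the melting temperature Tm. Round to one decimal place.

65.2°C

Length n = 25. Counting bases: A=10, T=9, G=1, C=5
G+C = 6, so %GC = 6/25 × 100 = 24%
Salt term: 16.6 × (-0.367) = -6.092
GC term: 0.41 × 24 = 9.84; length term: −500/25 = −20
Tm = 81.5 + (-6.092) + 9.84 − 20 = 65.248 → 65.2°C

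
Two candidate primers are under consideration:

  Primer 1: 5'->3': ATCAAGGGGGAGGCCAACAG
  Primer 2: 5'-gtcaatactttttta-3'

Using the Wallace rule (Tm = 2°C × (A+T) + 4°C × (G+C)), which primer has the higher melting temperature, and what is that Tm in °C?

Primer 1: A+T=8, G+C=12 → Tm = 2(8)+4(12) = 64°C
Primer 2: A+T=12, G+C=3 → Tm = 2(12)+4(3) = 36°C
64°C vs 36°C → primer 1 is higher.

Primer 1, 64°C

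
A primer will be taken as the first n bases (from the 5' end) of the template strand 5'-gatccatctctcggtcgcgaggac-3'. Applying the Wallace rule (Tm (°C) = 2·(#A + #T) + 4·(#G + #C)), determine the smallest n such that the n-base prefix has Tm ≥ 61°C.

First 18 bases: GATCCATCTCTCGGTCGC → Tm = 58°C (< 61°C)
First 19 bases: GATCCATCTCTCGGTCGCG → Tm = 62°C (≥ 61°C)
Since every base adds ≥2°C, Tm only increases with n, so the threshold is first crossed at n = 19.

n = 19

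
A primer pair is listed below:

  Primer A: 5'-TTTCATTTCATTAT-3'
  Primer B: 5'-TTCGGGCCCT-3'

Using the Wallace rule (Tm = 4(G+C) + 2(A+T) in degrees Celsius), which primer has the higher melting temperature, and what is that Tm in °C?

Primer A: A+T=12, G+C=2 → Tm = 2(12)+4(2) = 32°C
Primer B: A+T=3, G+C=7 → Tm = 2(3)+4(7) = 34°C
32°C vs 34°C → primer B is higher.

Primer B, 34°C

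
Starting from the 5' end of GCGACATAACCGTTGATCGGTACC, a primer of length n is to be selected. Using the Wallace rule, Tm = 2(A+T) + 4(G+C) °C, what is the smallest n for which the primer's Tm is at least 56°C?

First 18 bases: GCGACATAACCGTTGATC → Tm = 54°C (< 56°C)
First 19 bases: GCGACATAACCGTTGATCG → Tm = 58°C (≥ 56°C)
Since every base adds ≥2°C, Tm only increases with n, so the threshold is first crossed at n = 19.

n = 19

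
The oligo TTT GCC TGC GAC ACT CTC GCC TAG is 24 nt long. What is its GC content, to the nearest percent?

58%

Scanning the sequence gives A=3, G=5, C=9, T=7.
G+C = 5 + 9 = 14 out of 24 bases
%GC = 14/24 × 100 = 58.33% ≈ 58%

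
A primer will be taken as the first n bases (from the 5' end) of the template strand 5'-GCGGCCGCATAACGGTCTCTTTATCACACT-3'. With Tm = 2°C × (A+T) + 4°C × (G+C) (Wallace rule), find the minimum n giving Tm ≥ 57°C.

n = 17

First 16 bases: GCGGCCGCATAACGGT → Tm = 54°C (< 57°C)
First 17 bases: GCGGCCGCATAACGGTC → Tm = 58°C (≥ 57°C)
Each additional base adds 2°C (A/T) or 4°C (G/C), so Tm is non-decreasing in n; n = 17 is the first length to reach 57°C.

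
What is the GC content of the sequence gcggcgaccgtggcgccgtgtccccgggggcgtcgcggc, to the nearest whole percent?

87%

A=1, C=15, T=4, G=19
G+C = 19 + 15 = 34 out of 39 bases
%GC = 34/39 × 100 = 87.18% ≈ 87%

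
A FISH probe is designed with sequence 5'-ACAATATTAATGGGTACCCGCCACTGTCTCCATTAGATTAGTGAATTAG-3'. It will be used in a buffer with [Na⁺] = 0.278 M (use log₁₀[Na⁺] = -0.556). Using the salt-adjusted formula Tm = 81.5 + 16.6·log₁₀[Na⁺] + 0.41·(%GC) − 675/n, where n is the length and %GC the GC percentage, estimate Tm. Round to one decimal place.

74.4°C

Length n = 49. Base counts: T=15, C=10, A=15, G=9
G+C = 19, so %GC = 19/49 × 100 = 38.776%
Salt term: 16.6 × (-0.556) = -9.23
GC term: 0.41 × 38.776 = 15.898; length term: −675/49 = −13.776
Tm = 81.5 + (-9.23) + 15.898 − 13.776 = 74.392 → 74.4°C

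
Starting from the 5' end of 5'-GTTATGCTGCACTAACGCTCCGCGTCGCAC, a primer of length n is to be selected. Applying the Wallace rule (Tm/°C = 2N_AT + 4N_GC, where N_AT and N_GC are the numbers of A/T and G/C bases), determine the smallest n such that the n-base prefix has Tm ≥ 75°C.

First 23 bases: GTTATGCTGCACTAACGCTCCGC → Tm = 72°C (< 75°C)
First 24 bases: GTTATGCTGCACTAACGCTCCGCG → Tm = 76°C (≥ 75°C)
Each additional base adds 2°C (A/T) or 4°C (G/C), so Tm is non-decreasing in n; n = 24 is the first length to reach 75°C.

n = 24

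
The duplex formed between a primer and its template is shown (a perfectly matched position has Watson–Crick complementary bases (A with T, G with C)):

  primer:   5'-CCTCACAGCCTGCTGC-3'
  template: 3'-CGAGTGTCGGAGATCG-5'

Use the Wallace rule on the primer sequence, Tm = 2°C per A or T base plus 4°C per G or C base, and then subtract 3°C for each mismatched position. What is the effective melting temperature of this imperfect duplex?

42°C

Primer base counts: A=2, T=3, G=3, C=8 → A+T=5, G+C=11
Perfect-match Tm = 2(5) + 4(11) = 10 + 44 = 54°C
Mismatches (positions where the bases are not complementary): 4 (at positions 1, 12, 13, 14)
Effective Tm = 54 − 4×3 = 54 − 12 = 42°C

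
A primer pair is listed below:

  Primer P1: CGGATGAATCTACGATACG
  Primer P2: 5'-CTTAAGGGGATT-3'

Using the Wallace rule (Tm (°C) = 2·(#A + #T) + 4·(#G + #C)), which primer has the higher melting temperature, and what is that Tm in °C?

Primer P1: A+T=10, G+C=9 → Tm = 2(10)+4(9) = 56°C
Primer P2: A+T=7, G+C=5 → Tm = 2(7)+4(5) = 34°C
56°C vs 34°C → primer P1 is higher.

Primer P1, 56°C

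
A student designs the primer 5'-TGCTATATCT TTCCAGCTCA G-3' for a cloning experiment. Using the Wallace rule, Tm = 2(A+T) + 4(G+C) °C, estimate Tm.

Counting bases: C=6, A=4, T=8, G=3
So N_AT = 12 and N_GC = 9.
Tm = 2(12) + 4(9) = 24 + 36 = 60°C

60°C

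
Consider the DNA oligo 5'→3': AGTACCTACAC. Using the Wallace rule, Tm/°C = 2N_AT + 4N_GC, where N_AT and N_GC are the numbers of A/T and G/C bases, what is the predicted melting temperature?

Counting bases: C=4, A=4, T=2, G=1
So N_AT = 6 and N_GC = 5.
Tm = 4·5 + 2·6 = 20 + 12 = 32°C

32°C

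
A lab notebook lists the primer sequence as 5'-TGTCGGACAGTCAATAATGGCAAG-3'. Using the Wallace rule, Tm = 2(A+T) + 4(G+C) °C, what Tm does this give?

Counting bases: A=8, C=4, G=7, T=5
So N_AT = 13 and N_GC = 11.
Tm = 4·11 + 2·13 = 44 + 26 = 70°C

70°C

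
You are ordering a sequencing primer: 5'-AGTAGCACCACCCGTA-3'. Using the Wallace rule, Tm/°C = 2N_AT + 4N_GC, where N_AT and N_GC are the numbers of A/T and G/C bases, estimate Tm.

50°C

Base counts: G=3, T=2, C=6, A=5
A+T = 7, G+C = 9
Tm = 2×7 + 4×9 = 50°C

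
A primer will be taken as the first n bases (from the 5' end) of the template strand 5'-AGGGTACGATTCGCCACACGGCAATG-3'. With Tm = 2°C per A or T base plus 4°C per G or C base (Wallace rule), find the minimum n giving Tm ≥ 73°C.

n = 23

First 22 bases: AGGGTACGATTCGCCACACGGC → Tm = 72°C (< 73°C)
First 23 bases: AGGGTACGATTCGCCACACGGCA → Tm = 74°C (≥ 73°C)
Since every base adds ≥2°C, Tm only increases with n, so the threshold is first crossed at n = 23.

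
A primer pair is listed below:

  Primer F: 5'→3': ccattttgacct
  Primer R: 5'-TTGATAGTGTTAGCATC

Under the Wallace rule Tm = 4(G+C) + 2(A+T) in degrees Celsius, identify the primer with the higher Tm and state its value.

Primer R, 46°C

Primer F: A+T=7, G+C=5 → Tm = 2(7)+4(5) = 34°C
Primer R: A+T=11, G+C=6 → Tm = 2(11)+4(6) = 46°C
34°C vs 46°C → primer R is higher.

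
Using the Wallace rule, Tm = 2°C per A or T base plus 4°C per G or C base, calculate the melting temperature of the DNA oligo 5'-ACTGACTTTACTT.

Scanning the sequence gives C=3, G=1, T=6, A=3.
So N_AT = 9 and N_GC = 4.
Tm = 2(9) + 4(4) = 18 + 16 = 34°C

34°C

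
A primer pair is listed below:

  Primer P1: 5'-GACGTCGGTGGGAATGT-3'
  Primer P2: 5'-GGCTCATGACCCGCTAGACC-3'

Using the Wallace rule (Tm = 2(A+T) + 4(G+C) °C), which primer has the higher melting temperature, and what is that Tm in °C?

Primer P1: A+T=7, G+C=10 → Tm = 2(7)+4(10) = 54°C
Primer P2: A+T=7, G+C=13 → Tm = 2(7)+4(13) = 66°C
54°C vs 66°C → primer P2 is higher.

Primer P2, 66°C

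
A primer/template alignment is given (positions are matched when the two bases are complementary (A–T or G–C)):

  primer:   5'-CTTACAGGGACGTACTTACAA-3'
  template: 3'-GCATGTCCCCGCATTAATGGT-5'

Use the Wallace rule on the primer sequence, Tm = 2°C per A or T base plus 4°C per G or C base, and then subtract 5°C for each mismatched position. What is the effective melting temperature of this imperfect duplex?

40°C

Primer base counts: A=7, T=5, G=4, C=5 → A+T=12, G+C=9
Perfect-match Tm = 2(12) + 4(9) = 24 + 36 = 60°C
Mismatches (positions where the bases are not complementary): 4 (at positions 2, 10, 15, 20)
Effective Tm = 60 − 4×5 = 60 − 20 = 40°C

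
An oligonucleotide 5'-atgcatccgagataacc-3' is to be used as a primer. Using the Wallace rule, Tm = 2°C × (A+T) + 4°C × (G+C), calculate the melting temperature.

50°C

A=6, T=3, G=3, C=5
AT pairs contribute 9, GC pairs contribute 8.
Tm = 4·8 + 2·9 = 32 + 18 = 50°C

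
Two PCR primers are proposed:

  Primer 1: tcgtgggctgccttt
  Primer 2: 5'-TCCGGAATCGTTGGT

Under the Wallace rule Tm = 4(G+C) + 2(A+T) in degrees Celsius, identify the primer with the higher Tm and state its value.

Primer 1, 48°C

Primer 1: A+T=6, G+C=9 → Tm = 2(6)+4(9) = 48°C
Primer 2: A+T=7, G+C=8 → Tm = 2(7)+4(8) = 46°C
48°C vs 46°C → primer 1 is higher.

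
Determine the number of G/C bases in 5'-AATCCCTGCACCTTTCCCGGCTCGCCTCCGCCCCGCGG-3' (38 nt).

28

Counting bases: A=3, G=8, T=7, C=20
G+C = 8 + 20 = 28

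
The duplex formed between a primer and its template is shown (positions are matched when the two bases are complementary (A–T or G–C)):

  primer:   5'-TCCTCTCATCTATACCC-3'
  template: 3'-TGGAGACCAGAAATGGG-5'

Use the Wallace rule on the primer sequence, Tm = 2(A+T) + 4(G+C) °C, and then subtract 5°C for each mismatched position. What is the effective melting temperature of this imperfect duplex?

Primer base counts: A=3, T=6, G=0, C=8 → A+T=9, G+C=8
Perfect-match Tm = 2(9) + 4(8) = 18 + 32 = 50°C
Mismatches (positions where the bases are not complementary): 4 (at positions 1, 7, 8, 12)
Effective Tm = 50 − 4×5 = 50 − 20 = 30°C

30°C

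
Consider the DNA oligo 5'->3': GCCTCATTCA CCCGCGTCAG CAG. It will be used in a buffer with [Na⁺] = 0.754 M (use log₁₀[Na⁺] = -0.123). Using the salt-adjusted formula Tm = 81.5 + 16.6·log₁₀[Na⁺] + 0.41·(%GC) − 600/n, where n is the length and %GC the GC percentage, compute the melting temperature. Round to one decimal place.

Length n = 23. Scanning the sequence gives T=4, A=4, C=10, G=5.
G+C = 15, so %GC = 15/23 × 100 = 65.217%
Salt term: 16.6 × (-0.123) = -2.042
GC term: 0.41 × 65.217 = 26.739; length term: −600/23 = −26.087
Tm = 81.5 + (-2.042) + 26.739 − 26.087 = 80.11 → 80.1°C

80.1°C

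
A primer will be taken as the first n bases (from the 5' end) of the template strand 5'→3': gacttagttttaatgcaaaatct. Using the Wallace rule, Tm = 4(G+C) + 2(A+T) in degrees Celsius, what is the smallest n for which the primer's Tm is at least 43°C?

n = 17

First 16 bases: GACTTAGTTTTAATGC → Tm = 42°C (< 43°C)
First 17 bases: GACTTAGTTTTAATGCA → Tm = 44°C (≥ 43°C)
Since every base adds ≥2°C, Tm only increases with n, so the threshold is first crossed at n = 17.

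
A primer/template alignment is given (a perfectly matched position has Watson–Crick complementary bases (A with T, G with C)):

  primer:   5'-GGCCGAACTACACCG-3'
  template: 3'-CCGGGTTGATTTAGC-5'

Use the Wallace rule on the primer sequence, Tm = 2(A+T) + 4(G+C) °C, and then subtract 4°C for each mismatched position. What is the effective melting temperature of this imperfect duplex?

Primer base counts: A=4, T=1, G=4, C=6 → A+T=5, G+C=10
Perfect-match Tm = 2(5) + 4(10) = 10 + 40 = 50°C
Mismatches (positions where the bases are not complementary): 3 (at positions 5, 11, 13)
Effective Tm = 50 − 3×4 = 50 − 12 = 38°C

38°C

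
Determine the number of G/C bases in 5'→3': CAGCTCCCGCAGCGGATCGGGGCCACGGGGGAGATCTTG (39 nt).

Scanning the sequence gives G=16, C=12, T=5, A=6.
Total G or C: 16 + 12 = 28

28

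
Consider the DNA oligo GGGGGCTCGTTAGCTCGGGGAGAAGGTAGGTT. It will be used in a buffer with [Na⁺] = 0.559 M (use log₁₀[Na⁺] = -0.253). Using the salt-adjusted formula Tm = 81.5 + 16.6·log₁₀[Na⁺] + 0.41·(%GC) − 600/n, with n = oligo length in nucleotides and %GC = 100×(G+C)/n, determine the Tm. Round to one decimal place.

Length n = 32. Base counts: A=5, C=4, G=16, T=7
G+C = 20, so %GC = 20/32 × 100 = 62.5%
Salt term: 16.6 × (-0.253) = -4.2
GC term: 0.41 × 62.5 = 25.625; length term: −600/32 = −18.75
Tm = 81.5 + (-4.2) + 25.625 − 18.75 = 84.175 → 84.2°C

84.2°C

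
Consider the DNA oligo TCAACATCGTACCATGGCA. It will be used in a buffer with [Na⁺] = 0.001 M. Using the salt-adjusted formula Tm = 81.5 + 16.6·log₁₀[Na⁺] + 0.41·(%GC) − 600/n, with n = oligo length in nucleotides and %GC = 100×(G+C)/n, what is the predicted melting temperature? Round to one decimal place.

19.5°C

Length n = 19. Base counts: A=6, G=3, C=6, T=4
G+C = 9, so %GC = 9/19 × 100 = 47.368%
Salt term: 16.6 × (-3) = -49.8
GC term: 0.41 × 47.368 = 19.421; length term: −600/19 = −31.579
Tm = 81.5 + (-49.8) + 19.421 − 31.579 = 19.542 → 19.5°C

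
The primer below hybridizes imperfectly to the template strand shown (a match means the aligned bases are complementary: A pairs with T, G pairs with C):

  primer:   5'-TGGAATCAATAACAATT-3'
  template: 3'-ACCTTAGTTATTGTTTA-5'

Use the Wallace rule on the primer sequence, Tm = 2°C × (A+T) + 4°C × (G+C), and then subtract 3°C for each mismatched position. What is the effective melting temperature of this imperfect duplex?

Primer base counts: A=8, T=5, G=2, C=2 → A+T=13, G+C=4
Perfect-match Tm = 2(13) + 4(4) = 26 + 16 = 42°C
Mismatches (positions where the bases are not complementary): 1 (at position 16)
Effective Tm = 42 − 1×3 = 42 − 3 = 39°C

39°C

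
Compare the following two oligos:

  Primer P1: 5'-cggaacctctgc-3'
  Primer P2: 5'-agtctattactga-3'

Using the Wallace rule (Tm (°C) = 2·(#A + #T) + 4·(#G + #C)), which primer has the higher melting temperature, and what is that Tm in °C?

Primer P1: A+T=4, G+C=8 → Tm = 2(4)+4(8) = 40°C
Primer P2: A+T=9, G+C=4 → Tm = 2(9)+4(4) = 34°C
40°C vs 34°C → primer P1 is higher.

Primer P1, 40°C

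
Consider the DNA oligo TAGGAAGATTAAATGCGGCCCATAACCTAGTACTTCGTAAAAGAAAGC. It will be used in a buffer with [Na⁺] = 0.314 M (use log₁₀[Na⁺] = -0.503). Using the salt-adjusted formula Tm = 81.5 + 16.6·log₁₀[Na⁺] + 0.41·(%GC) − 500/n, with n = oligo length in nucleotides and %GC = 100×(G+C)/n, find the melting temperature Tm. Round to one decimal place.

79.0°C

Length n = 48. Scanning the sequence gives A=19, G=10, T=10, C=9.
G+C = 19, so %GC = 19/48 × 100 = 39.583%
Salt term: 16.6 × (-0.503) = -8.35
GC term: 0.41 × 39.583 = 16.229; length term: −500/48 = −10.417
Tm = 81.5 + (-8.35) + 16.229 − 10.417 = 78.962 → 79.0°C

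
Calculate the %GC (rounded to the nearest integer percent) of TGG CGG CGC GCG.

92%

Scanning the sequence gives T=1, A=0, C=4, G=7.
G+C = 7 + 4 = 11 out of 12 bases
%GC = 11/12 × 100 = 91.67% ≈ 92%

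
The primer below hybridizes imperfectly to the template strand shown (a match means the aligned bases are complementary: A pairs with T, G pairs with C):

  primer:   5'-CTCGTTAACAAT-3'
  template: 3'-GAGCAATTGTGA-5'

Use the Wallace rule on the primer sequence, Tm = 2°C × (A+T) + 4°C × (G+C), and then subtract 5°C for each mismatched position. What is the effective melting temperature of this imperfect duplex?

Primer base counts: A=4, T=4, G=1, C=3 → A+T=8, G+C=4
Perfect-match Tm = 2(8) + 4(4) = 16 + 16 = 32°C
Mismatches (positions where the bases are not complementary): 1 (at position 11)
Effective Tm = 32 − 1×5 = 32 − 5 = 27°C

27°C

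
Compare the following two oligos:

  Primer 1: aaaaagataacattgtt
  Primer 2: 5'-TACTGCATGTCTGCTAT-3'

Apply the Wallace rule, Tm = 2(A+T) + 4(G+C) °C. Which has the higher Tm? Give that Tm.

Primer 2, 48°C

Primer 1: A+T=14, G+C=3 → Tm = 2(14)+4(3) = 40°C
Primer 2: A+T=10, G+C=7 → Tm = 2(10)+4(7) = 48°C
40°C vs 48°C → primer 2 is higher.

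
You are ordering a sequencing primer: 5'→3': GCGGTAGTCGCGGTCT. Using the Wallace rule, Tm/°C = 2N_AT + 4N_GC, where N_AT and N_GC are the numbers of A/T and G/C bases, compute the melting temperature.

54°C

T=4, A=1, G=7, C=4
So N_AT = 5 and N_GC = 11.
Tm = 2(5) + 4(11) = 10 + 44 = 54°C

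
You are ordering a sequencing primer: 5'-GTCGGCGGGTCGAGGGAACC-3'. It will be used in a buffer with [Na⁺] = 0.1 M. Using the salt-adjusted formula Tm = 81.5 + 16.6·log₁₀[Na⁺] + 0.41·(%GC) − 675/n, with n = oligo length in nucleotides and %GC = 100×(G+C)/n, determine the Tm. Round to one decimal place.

61.9°C

Length n = 20. Scanning the sequence gives T=2, C=5, G=10, A=3.
G+C = 15, so %GC = 15/20 × 100 = 75%
Salt term: 16.6 × (-1) = -16.6
GC term: 0.41 × 75 = 30.75; length term: −675/20 = −33.75
Tm = 81.5 + (-16.6) + 30.75 − 33.75 = 61.9 → 61.9°C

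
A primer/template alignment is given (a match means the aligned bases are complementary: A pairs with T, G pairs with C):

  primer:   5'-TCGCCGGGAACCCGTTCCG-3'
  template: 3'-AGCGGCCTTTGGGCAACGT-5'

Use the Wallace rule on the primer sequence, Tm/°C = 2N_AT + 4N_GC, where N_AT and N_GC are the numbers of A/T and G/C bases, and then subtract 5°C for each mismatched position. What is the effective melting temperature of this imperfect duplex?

51°C

Primer base counts: A=2, T=3, G=6, C=8 → A+T=5, G+C=14
Perfect-match Tm = 2(5) + 4(14) = 10 + 56 = 66°C
Mismatches (positions where the bases are not complementary): 3 (at positions 8, 17, 19)
Effective Tm = 66 − 3×5 = 66 − 15 = 51°C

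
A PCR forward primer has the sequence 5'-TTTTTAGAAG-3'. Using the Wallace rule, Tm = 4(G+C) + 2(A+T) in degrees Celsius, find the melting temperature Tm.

Scanning the sequence gives T=5, A=3, G=2, C=0.
A+T = 8, G+C = 2
Tm = 4·2 + 2·8 = 8 + 16 = 24°C

24°C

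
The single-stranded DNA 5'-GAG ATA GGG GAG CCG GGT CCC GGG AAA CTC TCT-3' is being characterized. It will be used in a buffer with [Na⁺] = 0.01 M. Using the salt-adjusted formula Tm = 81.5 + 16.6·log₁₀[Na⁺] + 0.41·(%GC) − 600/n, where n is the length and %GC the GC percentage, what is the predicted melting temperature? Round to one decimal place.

56.2°C

Length n = 33. Counting bases: T=5, A=7, G=13, C=8
G+C = 21, so %GC = 21/33 × 100 = 63.636%
Salt term: 16.6 × (-2) = -33.2
GC term: 0.41 × 63.636 = 26.091; length term: −600/33 = −18.182
Tm = 81.5 + (-33.2) + 26.091 − 18.182 = 56.209 → 56.2°C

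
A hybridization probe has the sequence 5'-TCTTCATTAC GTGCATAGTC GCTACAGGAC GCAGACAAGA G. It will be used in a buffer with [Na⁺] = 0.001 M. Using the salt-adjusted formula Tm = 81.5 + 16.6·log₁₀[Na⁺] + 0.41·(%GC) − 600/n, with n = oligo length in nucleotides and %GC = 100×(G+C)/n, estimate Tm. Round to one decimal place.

Length n = 41. Scanning the sequence gives T=9, G=10, C=10, A=12.
G+C = 20, so %GC = 20/41 × 100 = 48.78%
Salt term: 16.6 × (-3) = -49.8
GC term: 0.41 × 48.78 = 20; length term: −600/41 = −14.634
Tm = 81.5 + (-49.8) + 20 − 14.634 = 37.066 → 37.1°C

37.1°C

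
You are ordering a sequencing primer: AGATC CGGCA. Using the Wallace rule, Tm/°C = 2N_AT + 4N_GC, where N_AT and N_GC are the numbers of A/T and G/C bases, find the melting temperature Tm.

Scanning the sequence gives A=3, G=3, C=3, T=1.
A+T = 4, G+C = 6
Tm = 2(4) + 4(6) = 8 + 24 = 32°C

32°C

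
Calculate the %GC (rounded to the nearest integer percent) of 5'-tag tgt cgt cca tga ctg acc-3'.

52%

Base counts: A=4, T=6, C=6, G=5
G+C = 5 + 6 = 11 out of 21 bases
%GC = 11/21 × 100 = 52.38% ≈ 52%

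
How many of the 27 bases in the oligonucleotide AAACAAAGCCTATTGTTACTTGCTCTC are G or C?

10

Base counts: G=3, T=9, C=7, A=8
G+C = 3 + 7 = 10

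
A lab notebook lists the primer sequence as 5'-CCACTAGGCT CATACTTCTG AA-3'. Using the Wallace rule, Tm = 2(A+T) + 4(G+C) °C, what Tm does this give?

64°C

Base counts: G=3, T=6, A=6, C=7
AT pairs contribute 12, GC pairs contribute 10.
Tm = 4·10 + 2·12 = 40 + 24 = 64°C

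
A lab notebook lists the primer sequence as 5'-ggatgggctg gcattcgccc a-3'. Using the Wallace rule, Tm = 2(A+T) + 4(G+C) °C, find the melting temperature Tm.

Scanning the sequence gives A=3, C=6, G=8, T=4.
So N_AT = 7 and N_GC = 14.
Tm = 4·14 + 2·7 = 56 + 14 = 70°C

70°C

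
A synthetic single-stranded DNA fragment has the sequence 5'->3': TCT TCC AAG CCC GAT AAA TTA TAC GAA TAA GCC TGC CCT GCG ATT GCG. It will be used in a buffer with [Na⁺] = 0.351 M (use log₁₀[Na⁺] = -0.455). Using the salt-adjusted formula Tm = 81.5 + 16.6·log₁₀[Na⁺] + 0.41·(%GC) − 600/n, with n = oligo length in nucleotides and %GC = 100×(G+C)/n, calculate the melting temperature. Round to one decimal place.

81.1°C

Length n = 48. Base counts: C=14, G=9, A=13, T=12
G+C = 23, so %GC = 23/48 × 100 = 47.917%
Salt term: 16.6 × (-0.455) = -7.553
GC term: 0.41 × 47.917 = 19.646; length term: −600/48 = −12.5
Tm = 81.5 + (-7.553) + 19.646 − 12.5 = 81.093 → 81.1°C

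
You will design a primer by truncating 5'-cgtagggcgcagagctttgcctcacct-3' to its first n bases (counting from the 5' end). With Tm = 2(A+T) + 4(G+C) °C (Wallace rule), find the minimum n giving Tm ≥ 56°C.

n = 17

First 16 bases: CGTAGGGCGCAGAGCT → Tm = 54°C (< 56°C)
First 17 bases: CGTAGGGCGCAGAGCTT → Tm = 56°C (≥ 56°C)
Each additional base adds 2°C (A/T) or 4°C (G/C), so Tm is non-decreasing in n; n = 17 is the first length to reach 56°C.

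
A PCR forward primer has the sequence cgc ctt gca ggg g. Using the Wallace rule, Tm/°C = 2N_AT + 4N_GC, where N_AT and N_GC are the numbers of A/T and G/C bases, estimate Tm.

A=1, T=2, G=6, C=4
A+T = 3, G+C = 10
Tm = 2×3 + 4×10 = 46°C

46°C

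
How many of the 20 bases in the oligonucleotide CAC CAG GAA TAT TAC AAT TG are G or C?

Base counts: C=4, G=3, T=5, A=8
Total G or C: 3 + 4 = 7

7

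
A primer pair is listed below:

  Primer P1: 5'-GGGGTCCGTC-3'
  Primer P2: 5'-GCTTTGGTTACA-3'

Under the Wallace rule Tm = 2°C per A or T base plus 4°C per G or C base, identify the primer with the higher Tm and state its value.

Primer P1: A+T=2, G+C=8 → Tm = 2(2)+4(8) = 36°C
Primer P2: A+T=7, G+C=5 → Tm = 2(7)+4(5) = 34°C
36°C vs 34°C → primer P1 is higher.

Primer P1, 36°C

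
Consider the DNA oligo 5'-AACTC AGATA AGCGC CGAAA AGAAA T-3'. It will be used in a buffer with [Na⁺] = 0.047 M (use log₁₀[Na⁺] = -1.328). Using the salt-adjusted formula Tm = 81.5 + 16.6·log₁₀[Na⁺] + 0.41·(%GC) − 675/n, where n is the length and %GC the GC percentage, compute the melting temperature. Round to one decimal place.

Length n = 26. Base counts: G=5, C=5, A=13, T=3
G+C = 10, so %GC = 10/26 × 100 = 38.462%
Salt term: 16.6 × (-1.328) = -22.045
GC term: 0.41 × 38.462 = 15.769; length term: −675/26 = −25.962
Tm = 81.5 + (-22.045) + 15.769 − 25.962 = 49.262 → 49.3°C

49.3°C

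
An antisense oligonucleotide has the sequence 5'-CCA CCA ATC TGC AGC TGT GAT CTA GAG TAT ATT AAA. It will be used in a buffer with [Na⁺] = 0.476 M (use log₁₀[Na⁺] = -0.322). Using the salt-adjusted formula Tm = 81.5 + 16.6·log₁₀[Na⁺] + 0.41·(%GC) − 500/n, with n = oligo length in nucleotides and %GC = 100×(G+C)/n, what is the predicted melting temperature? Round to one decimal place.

78.2°C

Length n = 36. Base counts: G=6, T=10, A=12, C=8
G+C = 14, so %GC = 14/36 × 100 = 38.889%
Salt term: 16.6 × (-0.322) = -5.345
GC term: 0.41 × 38.889 = 15.944; length term: −500/36 = −13.889
Tm = 81.5 + (-5.345) + 15.944 − 13.889 = 78.21 → 78.2°C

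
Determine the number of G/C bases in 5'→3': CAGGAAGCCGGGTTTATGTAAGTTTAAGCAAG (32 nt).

14

Counting bases: T=8, A=10, C=4, G=10
G+C = 10 + 4 = 14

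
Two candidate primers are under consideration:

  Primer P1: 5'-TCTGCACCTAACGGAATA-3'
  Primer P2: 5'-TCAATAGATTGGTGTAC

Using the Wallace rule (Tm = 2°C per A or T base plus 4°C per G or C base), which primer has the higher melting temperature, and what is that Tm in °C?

Primer P1: A+T=10, G+C=8 → Tm = 2(10)+4(8) = 52°C
Primer P2: A+T=11, G+C=6 → Tm = 2(11)+4(6) = 46°C
52°C vs 46°C → primer P1 is higher.

Primer P1, 52°C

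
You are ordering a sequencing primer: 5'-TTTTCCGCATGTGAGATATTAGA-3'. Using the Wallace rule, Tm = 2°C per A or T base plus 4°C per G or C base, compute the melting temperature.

62°C

Scanning the sequence gives A=6, T=9, C=3, G=5.
So N_AT = 15 and N_GC = 8.
Tm = 2(15) + 4(8) = 30 + 32 = 62°C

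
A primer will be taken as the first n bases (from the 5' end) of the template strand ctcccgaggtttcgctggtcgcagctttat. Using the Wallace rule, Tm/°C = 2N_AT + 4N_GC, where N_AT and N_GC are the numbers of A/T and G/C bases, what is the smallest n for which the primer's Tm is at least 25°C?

n = 8

First 7 bases: CTCCCGA → Tm = 24°C (< 25°C)
First 8 bases: CTCCCGAG → Tm = 28°C (≥ 25°C)
Since every base adds ≥2°C, Tm only increases with n, so the threshold is first crossed at n = 8.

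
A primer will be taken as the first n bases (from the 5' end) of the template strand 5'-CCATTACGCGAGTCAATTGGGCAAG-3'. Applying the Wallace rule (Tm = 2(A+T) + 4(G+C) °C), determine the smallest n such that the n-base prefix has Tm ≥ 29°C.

n = 10

First 9 bases: CCATTACGC → Tm = 28°C (< 29°C)
First 10 bases: CCATTACGCG → Tm = 32°C (≥ 29°C)
Since every base adds ≥2°C, Tm only increases with n, so the threshold is first crossed at n = 10.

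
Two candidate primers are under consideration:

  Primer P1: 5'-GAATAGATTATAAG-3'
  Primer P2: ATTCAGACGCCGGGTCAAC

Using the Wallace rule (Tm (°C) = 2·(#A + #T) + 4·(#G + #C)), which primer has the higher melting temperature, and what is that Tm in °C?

Primer P2, 60°C

Primer P1: A+T=11, G+C=3 → Tm = 2(11)+4(3) = 34°C
Primer P2: A+T=8, G+C=11 → Tm = 2(8)+4(11) = 60°C
34°C vs 60°C → primer P2 is higher.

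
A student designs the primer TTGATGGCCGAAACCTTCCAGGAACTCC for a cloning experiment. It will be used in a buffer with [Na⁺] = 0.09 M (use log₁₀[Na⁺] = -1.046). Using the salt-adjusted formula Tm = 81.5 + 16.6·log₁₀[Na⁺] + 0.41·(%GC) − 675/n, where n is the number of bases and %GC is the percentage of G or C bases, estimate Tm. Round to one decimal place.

62.0°C

Length n = 28. Base counts: G=6, T=6, A=7, C=9
G+C = 15, so %GC = 15/28 × 100 = 53.571%
Salt term: 16.6 × (-1.046) = -17.364
GC term: 0.41 × 53.571 = 21.964; length term: −675/28 = −24.107
Tm = 81.5 + (-17.364) + 21.964 − 24.107 = 61.993 → 62.0°C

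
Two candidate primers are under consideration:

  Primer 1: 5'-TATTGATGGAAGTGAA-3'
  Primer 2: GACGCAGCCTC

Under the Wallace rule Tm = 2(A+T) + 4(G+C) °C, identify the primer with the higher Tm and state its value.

Primer 1: A+T=11, G+C=5 → Tm = 2(11)+4(5) = 42°C
Primer 2: A+T=3, G+C=8 → Tm = 2(3)+4(8) = 38°C
42°C vs 38°C → primer 1 is higher.

Primer 1, 42°C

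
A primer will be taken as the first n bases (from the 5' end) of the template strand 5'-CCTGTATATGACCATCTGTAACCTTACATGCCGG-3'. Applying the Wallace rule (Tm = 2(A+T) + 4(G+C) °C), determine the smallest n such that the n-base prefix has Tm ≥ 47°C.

n = 17

First 16 bases: CCTGTATATGACCATC → Tm = 46°C (< 47°C)
First 17 bases: CCTGTATATGACCATCT → Tm = 48°C (≥ 47°C)
Each additional base adds 2°C (A/T) or 4°C (G/C), so Tm is non-decreasing in n; n = 17 is the first length to reach 47°C.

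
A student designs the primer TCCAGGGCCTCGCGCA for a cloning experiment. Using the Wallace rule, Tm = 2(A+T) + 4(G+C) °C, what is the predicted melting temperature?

56°C

Base counts: A=2, T=2, C=7, G=5
A+T = 4, G+C = 12
Tm = 2×4 + 4×12 = 56°C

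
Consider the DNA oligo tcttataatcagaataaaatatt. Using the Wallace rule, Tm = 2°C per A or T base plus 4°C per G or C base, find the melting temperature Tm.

52°C

C=2, T=9, A=11, G=1
A+T = 20, G+C = 3
Tm = 4·3 + 2·20 = 12 + 40 = 52°C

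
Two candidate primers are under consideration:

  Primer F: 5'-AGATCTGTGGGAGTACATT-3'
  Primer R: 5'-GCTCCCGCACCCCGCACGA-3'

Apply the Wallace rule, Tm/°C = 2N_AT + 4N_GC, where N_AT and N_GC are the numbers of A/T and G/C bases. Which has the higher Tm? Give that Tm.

Primer R, 68°C

Primer F: A+T=11, G+C=8 → Tm = 2(11)+4(8) = 54°C
Primer R: A+T=4, G+C=15 → Tm = 2(4)+4(15) = 68°C
54°C vs 68°C → primer R is higher.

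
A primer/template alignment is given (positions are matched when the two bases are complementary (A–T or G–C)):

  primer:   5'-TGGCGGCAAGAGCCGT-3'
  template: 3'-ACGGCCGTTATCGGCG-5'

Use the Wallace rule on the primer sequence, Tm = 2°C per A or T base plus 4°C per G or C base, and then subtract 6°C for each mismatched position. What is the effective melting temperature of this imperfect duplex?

36°C

Primer base counts: A=3, T=2, G=7, C=4 → A+T=5, G+C=11
Perfect-match Tm = 2(5) + 4(11) = 10 + 44 = 54°C
Mismatches (positions where the bases are not complementary): 3 (at positions 3, 10, 16)
Effective Tm = 54 − 3×6 = 54 − 18 = 36°C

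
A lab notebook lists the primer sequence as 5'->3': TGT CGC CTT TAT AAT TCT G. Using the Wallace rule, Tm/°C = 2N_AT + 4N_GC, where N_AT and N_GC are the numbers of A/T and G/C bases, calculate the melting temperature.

52°C

G=3, T=9, C=4, A=3
So N_AT = 12 and N_GC = 7.
Tm = 2(12) + 4(7) = 24 + 28 = 52°C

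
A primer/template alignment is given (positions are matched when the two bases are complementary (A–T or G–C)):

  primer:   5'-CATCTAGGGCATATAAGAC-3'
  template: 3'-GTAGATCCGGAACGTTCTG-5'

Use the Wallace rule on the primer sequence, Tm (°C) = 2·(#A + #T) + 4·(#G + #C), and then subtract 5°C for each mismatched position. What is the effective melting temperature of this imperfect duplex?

Primer base counts: A=7, T=4, G=4, C=4 → A+T=11, G+C=8
Perfect-match Tm = 2(11) + 4(8) = 22 + 32 = 54°C
Mismatches (positions where the bases are not complementary): 4 (at positions 9, 11, 13, 14)
Effective Tm = 54 − 4×5 = 54 − 20 = 34°C

34°C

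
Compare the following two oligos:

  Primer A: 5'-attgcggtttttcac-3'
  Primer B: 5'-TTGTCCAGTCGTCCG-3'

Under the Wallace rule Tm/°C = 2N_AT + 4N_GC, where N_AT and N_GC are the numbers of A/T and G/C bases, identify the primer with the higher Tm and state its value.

Primer A: A+T=9, G+C=6 → Tm = 2(9)+4(6) = 42°C
Primer B: A+T=6, G+C=9 → Tm = 2(6)+4(9) = 48°C
42°C vs 48°C → primer B is higher.

Primer B, 48°C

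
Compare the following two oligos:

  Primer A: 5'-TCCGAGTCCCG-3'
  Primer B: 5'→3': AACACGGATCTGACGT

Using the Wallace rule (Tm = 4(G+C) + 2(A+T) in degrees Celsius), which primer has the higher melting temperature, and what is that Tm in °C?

Primer A: A+T=3, G+C=8 → Tm = 2(3)+4(8) = 38°C
Primer B: A+T=8, G+C=8 → Tm = 2(8)+4(8) = 48°C
38°C vs 48°C → primer B is higher.

Primer B, 48°C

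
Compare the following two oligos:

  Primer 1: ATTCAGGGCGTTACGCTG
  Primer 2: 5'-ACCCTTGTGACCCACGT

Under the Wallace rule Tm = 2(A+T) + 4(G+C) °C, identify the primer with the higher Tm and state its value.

Primer 1, 56°C

Primer 1: A+T=8, G+C=10 → Tm = 2(8)+4(10) = 56°C
Primer 2: A+T=7, G+C=10 → Tm = 2(7)+4(10) = 54°C
56°C vs 54°C → primer 1 is higher.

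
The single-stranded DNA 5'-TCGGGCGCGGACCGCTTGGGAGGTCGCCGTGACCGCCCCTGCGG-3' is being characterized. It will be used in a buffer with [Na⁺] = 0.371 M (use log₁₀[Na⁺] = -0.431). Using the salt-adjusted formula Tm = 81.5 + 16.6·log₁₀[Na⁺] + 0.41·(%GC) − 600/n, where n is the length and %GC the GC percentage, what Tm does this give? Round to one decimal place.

Length n = 44. Counting bases: C=16, T=6, G=19, A=3
G+C = 35, so %GC = 35/44 × 100 = 79.545%
Salt term: 16.6 × (-0.431) = -7.155
GC term: 0.41 × 79.545 = 32.613; length term: −600/44 = −13.636
Tm = 81.5 + (-7.155) + 32.613 − 13.636 = 93.322 → 93.3°C

93.3°C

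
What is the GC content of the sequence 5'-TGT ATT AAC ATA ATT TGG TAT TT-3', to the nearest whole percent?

17%

Base counts: T=12, G=3, A=7, C=1
G+C = 3 + 1 = 4 out of 23 bases
%GC = 4/23 × 100 = 17.39% ≈ 17%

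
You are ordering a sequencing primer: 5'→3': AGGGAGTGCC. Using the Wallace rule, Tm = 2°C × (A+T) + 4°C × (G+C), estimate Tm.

34°C

C=2, G=5, T=1, A=2
A+T = 3, G+C = 7
Tm = 4·7 + 2·3 = 28 + 6 = 34°C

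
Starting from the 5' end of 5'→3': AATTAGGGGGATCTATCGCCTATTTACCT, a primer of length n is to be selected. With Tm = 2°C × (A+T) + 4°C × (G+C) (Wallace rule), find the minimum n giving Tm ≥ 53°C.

n = 19

First 18 bases: AATTAGGGGGATCTATCG → Tm = 52°C (< 53°C)
First 19 bases: AATTAGGGGGATCTATCGC → Tm = 56°C (≥ 53°C)
Each additional base adds 2°C (A/T) or 4°C (G/C), so Tm is non-decreasing in n; n = 19 is the first length to reach 53°C.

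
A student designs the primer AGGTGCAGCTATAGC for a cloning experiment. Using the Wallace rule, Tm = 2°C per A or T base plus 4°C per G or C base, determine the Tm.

46°C

T=3, C=3, A=4, G=5
A+T = 7, G+C = 8
Tm = 2×7 + 4×8 = 46°C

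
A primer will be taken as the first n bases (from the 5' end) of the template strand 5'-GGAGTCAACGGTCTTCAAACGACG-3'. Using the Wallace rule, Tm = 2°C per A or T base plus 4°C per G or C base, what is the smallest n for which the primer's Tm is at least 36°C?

First 10 bases: GGAGTCAACG → Tm = 32°C (< 36°C)
First 11 bases: GGAGTCAACGG → Tm = 36°C (≥ 36°C)
Since every base adds ≥2°C, Tm only increases with n, so the threshold is first crossed at n = 11.

n = 11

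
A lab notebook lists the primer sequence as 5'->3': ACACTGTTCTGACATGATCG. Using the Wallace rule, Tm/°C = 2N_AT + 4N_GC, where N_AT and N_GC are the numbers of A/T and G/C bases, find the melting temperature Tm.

58°C

T=6, A=5, C=5, G=4
A+T = 11, G+C = 9
Tm = 4·9 + 2·11 = 36 + 22 = 58°C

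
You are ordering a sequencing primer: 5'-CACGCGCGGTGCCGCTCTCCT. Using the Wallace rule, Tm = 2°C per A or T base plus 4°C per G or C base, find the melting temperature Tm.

Counting bases: T=4, C=10, A=1, G=6
So N_AT = 5 and N_GC = 16.
Tm = 2×5 + 4×16 = 74°C

74°C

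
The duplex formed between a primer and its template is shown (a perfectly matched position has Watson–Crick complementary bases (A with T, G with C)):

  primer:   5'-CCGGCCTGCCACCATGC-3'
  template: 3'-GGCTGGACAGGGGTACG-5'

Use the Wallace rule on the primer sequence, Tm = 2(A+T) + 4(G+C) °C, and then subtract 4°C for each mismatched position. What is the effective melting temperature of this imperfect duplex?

48°C

Primer base counts: A=2, T=2, G=4, C=9 → A+T=4, G+C=13
Perfect-match Tm = 2(4) + 4(13) = 8 + 52 = 60°C
Mismatches (positions where the bases are not complementary): 3 (at positions 4, 9, 11)
Effective Tm = 60 − 3×4 = 60 − 12 = 48°C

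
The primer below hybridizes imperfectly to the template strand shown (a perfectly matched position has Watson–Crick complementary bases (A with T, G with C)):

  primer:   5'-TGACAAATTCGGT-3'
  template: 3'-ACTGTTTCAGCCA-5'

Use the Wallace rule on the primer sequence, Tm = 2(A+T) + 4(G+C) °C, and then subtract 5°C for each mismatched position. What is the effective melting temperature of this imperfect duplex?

Primer base counts: A=4, T=4, G=3, C=2 → A+T=8, G+C=5
Perfect-match Tm = 2(8) + 4(5) = 16 + 20 = 36°C
Mismatches (positions where the bases are not complementary): 1 (at position 8)
Effective Tm = 36 − 1×5 = 36 − 5 = 31°C

31°C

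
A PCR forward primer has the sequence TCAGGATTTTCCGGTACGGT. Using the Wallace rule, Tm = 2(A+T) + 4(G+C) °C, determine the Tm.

G=6, T=7, A=3, C=4
So N_AT = 10 and N_GC = 10.
Tm = 2(10) + 4(10) = 20 + 40 = 60°C

60°C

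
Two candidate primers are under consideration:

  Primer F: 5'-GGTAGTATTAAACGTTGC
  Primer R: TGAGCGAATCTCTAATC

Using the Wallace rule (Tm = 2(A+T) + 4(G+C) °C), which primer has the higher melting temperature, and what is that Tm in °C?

Primer F: A+T=11, G+C=7 → Tm = 2(11)+4(7) = 50°C
Primer R: A+T=10, G+C=7 → Tm = 2(10)+4(7) = 48°C
50°C vs 48°C → primer F is higher.

Primer F, 50°C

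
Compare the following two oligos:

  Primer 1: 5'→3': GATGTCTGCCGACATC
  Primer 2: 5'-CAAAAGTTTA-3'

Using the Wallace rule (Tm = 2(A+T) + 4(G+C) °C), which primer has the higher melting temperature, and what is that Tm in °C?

Primer 1, 50°C

Primer 1: A+T=7, G+C=9 → Tm = 2(7)+4(9) = 50°C
Primer 2: A+T=8, G+C=2 → Tm = 2(8)+4(2) = 24°C
50°C vs 24°C → primer 1 is higher.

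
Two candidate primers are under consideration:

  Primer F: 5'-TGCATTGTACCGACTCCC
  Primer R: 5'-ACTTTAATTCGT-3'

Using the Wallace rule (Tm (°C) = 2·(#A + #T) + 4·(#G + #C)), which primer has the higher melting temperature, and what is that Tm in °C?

Primer F, 56°C

Primer F: A+T=8, G+C=10 → Tm = 2(8)+4(10) = 56°C
Primer R: A+T=9, G+C=3 → Tm = 2(9)+4(3) = 30°C
56°C vs 30°C → primer F is higher.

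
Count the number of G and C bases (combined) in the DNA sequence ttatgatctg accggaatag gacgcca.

13

A=8, C=6, G=7, T=6
Total G or C: 7 + 6 = 13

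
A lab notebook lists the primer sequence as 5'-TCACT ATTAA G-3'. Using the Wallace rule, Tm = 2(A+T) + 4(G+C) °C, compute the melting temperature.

28°C

Scanning the sequence gives G=1, T=4, C=2, A=4.
AT pairs contribute 8, GC pairs contribute 3.
Tm = 4·3 + 2·8 = 12 + 16 = 28°C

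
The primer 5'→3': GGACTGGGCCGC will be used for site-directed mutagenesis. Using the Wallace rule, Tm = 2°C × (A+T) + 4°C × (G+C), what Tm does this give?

Counting bases: T=1, C=4, A=1, G=6
So N_AT = 2 and N_GC = 10.
Tm = 2(2) + 4(10) = 4 + 40 = 44°C

44°C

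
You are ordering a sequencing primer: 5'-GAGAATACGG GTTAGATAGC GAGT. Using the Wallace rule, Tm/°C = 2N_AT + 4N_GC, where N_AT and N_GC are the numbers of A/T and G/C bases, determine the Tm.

70°C

T=5, A=8, C=2, G=9
A+T = 13, G+C = 11
Tm = 4·11 + 2·13 = 44 + 26 = 70°C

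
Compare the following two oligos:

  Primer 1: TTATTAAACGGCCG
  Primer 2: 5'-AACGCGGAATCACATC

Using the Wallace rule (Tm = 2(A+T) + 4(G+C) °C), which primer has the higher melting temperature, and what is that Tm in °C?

Primer 2, 48°C

Primer 1: A+T=8, G+C=6 → Tm = 2(8)+4(6) = 40°C
Primer 2: A+T=8, G+C=8 → Tm = 2(8)+4(8) = 48°C
40°C vs 48°C → primer 2 is higher.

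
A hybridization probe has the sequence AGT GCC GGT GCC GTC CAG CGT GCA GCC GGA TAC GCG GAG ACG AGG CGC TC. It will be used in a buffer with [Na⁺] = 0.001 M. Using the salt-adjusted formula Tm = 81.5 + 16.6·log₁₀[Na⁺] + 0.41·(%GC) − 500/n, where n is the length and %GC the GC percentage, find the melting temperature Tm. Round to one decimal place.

Length n = 50. Counting bases: G=20, A=8, T=6, C=16
G+C = 36, so %GC = 36/50 × 100 = 72%
Salt term: 16.6 × (-3) = -49.8
GC term: 0.41 × 72 = 29.52; length term: −500/50 = −10
Tm = 81.5 + (-49.8) + 29.52 − 10 = 51.22 → 51.2°C

51.2°C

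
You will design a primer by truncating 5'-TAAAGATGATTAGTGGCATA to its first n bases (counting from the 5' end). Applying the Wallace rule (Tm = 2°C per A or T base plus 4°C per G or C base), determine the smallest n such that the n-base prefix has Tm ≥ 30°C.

n = 13

First 12 bases: TAAAGATGATTA → Tm = 28°C (< 30°C)
First 13 bases: TAAAGATGATTAG → Tm = 32°C (≥ 30°C)
Since every base adds ≥2°C, Tm only increases with n, so the threshold is first crossed at n = 13.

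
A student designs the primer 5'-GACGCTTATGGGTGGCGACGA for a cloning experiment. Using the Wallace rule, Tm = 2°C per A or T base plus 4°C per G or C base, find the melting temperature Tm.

68°C

Base counts: T=4, A=4, C=4, G=9
A+T = 8, G+C = 13
Tm = 4·13 + 2·8 = 52 + 16 = 68°C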